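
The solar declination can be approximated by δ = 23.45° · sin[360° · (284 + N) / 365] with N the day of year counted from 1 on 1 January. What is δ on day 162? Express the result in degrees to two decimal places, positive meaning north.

+23.09°

360 × (284 + 162) / 365 = 439.890°; sin(439.890°) = 0.9845.
δ = 23.45 × 0.9845 = 23.087° ≈ +23.09°.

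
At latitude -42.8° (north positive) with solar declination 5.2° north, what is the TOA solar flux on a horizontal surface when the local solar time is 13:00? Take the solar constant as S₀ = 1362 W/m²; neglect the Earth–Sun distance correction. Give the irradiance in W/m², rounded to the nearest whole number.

877 W/m²

Hour angle H = 15° × (13 − 12) = 15.00°.
With φ = -42.8°, δ = 5.2°, H = 15.00°: sin φ sin δ = -0.0616, cos φ cos δ cos H = 0.7058, so cos θ_z = 0.6442.
Top-of-atmosphere irradiance = S₀ cos θ_z = 1362 × 0.6442 = 877.40 W/m².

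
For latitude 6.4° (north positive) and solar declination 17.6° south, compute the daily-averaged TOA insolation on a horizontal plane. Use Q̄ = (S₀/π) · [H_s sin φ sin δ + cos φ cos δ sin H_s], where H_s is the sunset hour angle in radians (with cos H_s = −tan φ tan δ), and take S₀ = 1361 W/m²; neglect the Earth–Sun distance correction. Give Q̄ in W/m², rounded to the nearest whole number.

−tan φ tan δ = −(0.1122)(-0.3172) = 0.0356; H_s = arccos(0.0356) = 87.96°. In radians, H_s = 1.5352.
H_s sin φ sin δ = 1.5352 × 0.1115 × -0.3024 = -0.0518.
cos φ cos δ sin H_s = 0.9938 × 0.9532 × 0.9994 = 0.9467.
Q̄ = (1361/π) × (-0.0518 + 0.9467) = 433.22 × 0.8949 = 387.69 W/m².

388 W/m²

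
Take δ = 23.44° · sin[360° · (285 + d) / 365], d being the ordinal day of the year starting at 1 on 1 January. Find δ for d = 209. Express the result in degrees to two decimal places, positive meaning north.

+18.66°

360 × (285 + 209) / 365 = 487.233°; sin(487.233°) = 0.7962.
δ = 23.44 × 0.7962 = 18.663° ≈ +18.66°.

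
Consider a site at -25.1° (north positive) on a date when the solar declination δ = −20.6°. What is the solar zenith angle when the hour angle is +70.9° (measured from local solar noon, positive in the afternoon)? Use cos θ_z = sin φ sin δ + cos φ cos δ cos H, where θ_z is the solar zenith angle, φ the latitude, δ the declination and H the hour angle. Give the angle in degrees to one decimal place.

With φ = -25.1°, δ = -20.6°, H = 70.90°: sin φ sin δ = 0.1493, cos φ cos δ cos H = 0.2774, so cos θ_z = 0.4267.
θ_z = arccos(0.4267) = 64.74°.

64.7°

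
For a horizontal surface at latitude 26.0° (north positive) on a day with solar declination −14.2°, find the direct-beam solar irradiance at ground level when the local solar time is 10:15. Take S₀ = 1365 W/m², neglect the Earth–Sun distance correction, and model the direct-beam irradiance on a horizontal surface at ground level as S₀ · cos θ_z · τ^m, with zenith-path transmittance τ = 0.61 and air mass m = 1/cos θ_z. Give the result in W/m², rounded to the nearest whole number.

442 W/m²

Hour angle H = 15° × (10.25 − 12) = -26.25°.
cos θ_z = sin φ sin δ + cos φ cos δ cos H = (0.4384)(-0.2453) + (0.8988)(0.9694)(0.8969) = 0.6739.
Air mass m = 1/cos θ_z = 1/0.6739 = 1.484; τ^m = 0.61^1.484 = 0.4802.
Surface direct beam = 1365 × 0.6739 × 0.4802 = 441.72 W/m².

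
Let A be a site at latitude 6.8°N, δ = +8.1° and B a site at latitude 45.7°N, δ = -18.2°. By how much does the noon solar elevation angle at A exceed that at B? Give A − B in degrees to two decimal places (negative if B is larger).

+62.60°

A: 90° − |6.8 − (8.1)| = 88.70°.
B: 90° − |45.7 − (-18.2)| = 26.10°.
A − B = 88.70 − 26.10 = 62.60°.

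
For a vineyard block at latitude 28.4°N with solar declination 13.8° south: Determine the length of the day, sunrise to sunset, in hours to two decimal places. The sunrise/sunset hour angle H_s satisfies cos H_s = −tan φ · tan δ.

10.98 hours

The sunset hour angle satisfies cos H_s = −tan φ tan δ = 0.1328, giving H_s = 82.37°.
Day length = 2 H_s / 15° h⁻¹ = 164.74° / 15 = 10.983 h.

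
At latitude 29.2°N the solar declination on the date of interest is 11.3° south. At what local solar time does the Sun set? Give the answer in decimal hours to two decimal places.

The sunset hour angle satisfies cos H_s = −tan φ tan δ = 0.1117, giving H_s = 83.59°.
Sunset is at 12 + H_s/15 = 12 + 5.573 = 17.573 h local solar time.

17.57 h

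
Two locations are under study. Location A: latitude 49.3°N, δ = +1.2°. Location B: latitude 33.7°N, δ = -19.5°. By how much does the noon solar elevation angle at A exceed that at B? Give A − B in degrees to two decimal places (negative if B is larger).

+5.10°

A: 90° − |49.3 − (1.2)| = 41.90°.
B: 90° − |33.7 − (-19.5)| = 36.80°.
A − B = 41.90 − 36.80 = 5.10°.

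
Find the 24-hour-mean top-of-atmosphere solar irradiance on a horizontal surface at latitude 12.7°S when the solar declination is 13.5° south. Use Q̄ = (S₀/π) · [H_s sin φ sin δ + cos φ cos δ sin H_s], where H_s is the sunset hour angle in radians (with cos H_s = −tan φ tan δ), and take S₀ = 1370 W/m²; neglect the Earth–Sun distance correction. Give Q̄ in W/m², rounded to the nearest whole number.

−tan φ tan δ = −(-0.2254)(-0.2401) = -0.0541; H_s = arccos(-0.0541) = 93.10°. In radians, H_s = 1.6249.
H_s sin φ sin δ = 1.6249 × -0.2198 × -0.2334 = 0.0834.
cos φ cos δ sin H_s = 0.9755 × 0.9724 × 0.9985 = 0.9472.
Q̄ = (1370/π) × (0.0834 + 0.9472) = 436.08 × 1.0306 = 449.42 W/m².

449 W/m²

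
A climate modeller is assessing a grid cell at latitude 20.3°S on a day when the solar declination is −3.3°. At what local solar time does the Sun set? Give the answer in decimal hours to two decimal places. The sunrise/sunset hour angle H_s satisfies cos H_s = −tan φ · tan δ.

18.08 h

cos H_s = −tan(-20.3°) · tan(-3.3°) = -0.0213, so H_s = arccos(-0.0213) = 91.22°.
Sunset is at 12 + H_s/15 = 12 + 6.081 = 18.081 h local solar time.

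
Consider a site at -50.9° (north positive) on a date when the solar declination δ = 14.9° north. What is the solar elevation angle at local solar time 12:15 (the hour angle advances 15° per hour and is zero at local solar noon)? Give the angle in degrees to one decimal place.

Hour angle H = 15° × (12.25 − 12) = 3.75°.
With φ = -50.9°, δ = 14.9°, H = 3.75°: sin φ sin δ = -0.1995, cos φ cos δ cos H = 0.6082, so cos θ_z = 0.4087.
θ_z = arccos(0.4087) = 65.88°, so the elevation is 90° − 65.88° = 24.12°.

24.1°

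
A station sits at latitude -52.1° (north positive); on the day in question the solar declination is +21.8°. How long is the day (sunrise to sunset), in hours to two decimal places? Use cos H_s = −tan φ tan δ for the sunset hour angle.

7.88 hours

−tan φ tan δ = −(-1.2846)(0.4000) = 0.5138; H_s = arccos(0.5138) = 59.08°.
Day length = 2 H_s / 15° h⁻¹ = 118.16° / 15 = 7.877 h.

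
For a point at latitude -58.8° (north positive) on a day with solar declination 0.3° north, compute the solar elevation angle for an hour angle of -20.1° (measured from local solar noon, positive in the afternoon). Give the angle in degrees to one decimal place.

28.8°

With φ = -58.8°, δ = 0.3°, H = -20.10°: sin φ sin δ = -0.0045, cos φ cos δ cos H = 0.4865, so cos θ_z = 0.4820.
θ_z = arccos(0.4820) = 61.18°, so the elevation is 90° − 61.18° = 28.82°.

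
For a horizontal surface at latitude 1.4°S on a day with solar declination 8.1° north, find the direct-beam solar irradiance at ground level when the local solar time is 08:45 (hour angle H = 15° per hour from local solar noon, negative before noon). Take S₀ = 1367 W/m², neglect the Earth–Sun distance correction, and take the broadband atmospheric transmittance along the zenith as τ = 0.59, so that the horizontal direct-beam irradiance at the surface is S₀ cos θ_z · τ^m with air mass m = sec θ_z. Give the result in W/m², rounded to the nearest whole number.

Hour angle H = 15° × (8.75 − 12) = -48.75°.
With φ = -1.4°, δ = 8.1°, H = -48.75°: sin φ sin δ = -0.0034, cos φ cos δ cos H = 0.6526, so cos θ_z = 0.6492.
Air mass m = 1/cos θ_z = 1/0.6492 = 1.540; τ^m = 0.59^1.540 = 0.4437.
Surface direct beam = 1367 × 0.6492 × 0.4437 = 393.76 W/m².

394 W/m²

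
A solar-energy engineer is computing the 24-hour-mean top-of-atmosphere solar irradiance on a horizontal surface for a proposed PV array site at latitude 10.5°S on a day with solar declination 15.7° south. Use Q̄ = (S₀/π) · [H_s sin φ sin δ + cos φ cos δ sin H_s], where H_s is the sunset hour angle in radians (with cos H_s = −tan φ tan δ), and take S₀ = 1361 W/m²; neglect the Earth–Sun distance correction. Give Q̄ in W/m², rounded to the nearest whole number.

444 W/m²

The sunset hour angle satisfies cos H_s = −tan φ tan δ = -0.0521, giving H_s = 92.99°. In radians, H_s = 1.6230.
H_s sin φ sin δ = 1.6230 × -0.1822 × -0.2706 = 0.0800.
cos φ cos δ sin H_s = 0.9833 × 0.9627 × 0.9986 = 0.9453.
Q̄ = (1361/π) × (0.0800 + 0.9453) = 433.22 × 1.0253 = 444.18 W/m².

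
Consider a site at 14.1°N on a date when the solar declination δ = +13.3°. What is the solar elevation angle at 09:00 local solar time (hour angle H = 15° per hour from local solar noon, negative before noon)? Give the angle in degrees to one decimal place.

46.3°

Hour angle H = 15° × (9 − 12) = -45.00°.
With φ = 14.1°, δ = 13.3°, H = -45.00°: sin φ sin δ = 0.0560, cos φ cos δ cos H = 0.6674, so cos θ_z = 0.7234.
θ_z = arccos(0.7234) = 43.66°, so the elevation is 90° − 43.66° = 46.34°.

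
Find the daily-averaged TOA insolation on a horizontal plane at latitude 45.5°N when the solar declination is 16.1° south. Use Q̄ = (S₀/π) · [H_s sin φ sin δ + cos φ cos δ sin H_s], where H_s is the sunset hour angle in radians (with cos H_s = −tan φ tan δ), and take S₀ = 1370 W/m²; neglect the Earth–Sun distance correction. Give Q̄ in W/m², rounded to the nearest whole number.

171 W/m²

The sunset hour angle satisfies cos H_s = −tan φ tan δ = 0.2937, giving H_s = 72.92°. In radians, H_s = 1.2727.
H_s sin φ sin δ = 1.2727 × 0.7133 × -0.2773 = -0.2517.
cos φ cos δ sin H_s = 0.7009 × 0.9608 × 0.9559 = 0.6437.
Q̄ = (1370/π) × (-0.2517 + 0.6437) = 436.08 × 0.3920 = 170.94 W/m².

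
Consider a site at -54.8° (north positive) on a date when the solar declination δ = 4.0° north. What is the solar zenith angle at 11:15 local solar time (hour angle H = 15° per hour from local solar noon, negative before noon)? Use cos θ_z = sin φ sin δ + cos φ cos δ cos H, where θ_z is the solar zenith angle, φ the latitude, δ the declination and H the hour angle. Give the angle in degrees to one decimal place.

Hour angle H = 15° × (11.25 − 12) = -11.25°.
cos θ_z = sin φ sin δ + cos φ cos δ cos H = (-0.8171)(0.0698) + (0.5764)(0.9976)(0.9808) = 0.5069.
θ_z = arccos(0.5069) = 59.54°.

59.5°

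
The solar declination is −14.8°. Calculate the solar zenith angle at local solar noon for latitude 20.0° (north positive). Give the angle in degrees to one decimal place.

34.8°

At local solar noon the hour angle is zero, so the zenith angle is |φ − δ| = |20.0° − (-14.8°)| = 34.8°.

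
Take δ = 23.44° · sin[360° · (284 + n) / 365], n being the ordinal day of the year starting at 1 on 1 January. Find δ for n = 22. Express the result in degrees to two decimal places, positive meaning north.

-19.92°

360 × (284 + 22) / 365 = 301.808°; sin(301.808°) = -0.8498.
δ = 23.44 × -0.8498 = -19.919° ≈ -19.92°.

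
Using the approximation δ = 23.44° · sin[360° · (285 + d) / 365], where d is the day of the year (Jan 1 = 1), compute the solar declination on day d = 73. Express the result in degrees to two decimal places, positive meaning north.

-2.82°

360 × (285 + 73) / 365 = 353.096°; sin(353.096°) = -0.1202.
δ = 23.44 × -0.1202 = -2.817° ≈ -2.82°.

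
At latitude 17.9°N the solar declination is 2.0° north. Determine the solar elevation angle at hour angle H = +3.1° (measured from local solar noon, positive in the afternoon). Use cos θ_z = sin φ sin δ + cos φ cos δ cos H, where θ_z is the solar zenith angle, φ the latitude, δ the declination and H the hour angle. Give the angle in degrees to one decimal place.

With φ = 17.9°, δ = 2.0°, H = 3.10°: sin φ sin δ = 0.0107, cos φ cos δ cos H = 0.9496, so cos θ_z = 0.9603.
θ_z = arccos(0.9603) = 16.20°, so the elevation is 90° − 16.20° = 73.80°.

73.8°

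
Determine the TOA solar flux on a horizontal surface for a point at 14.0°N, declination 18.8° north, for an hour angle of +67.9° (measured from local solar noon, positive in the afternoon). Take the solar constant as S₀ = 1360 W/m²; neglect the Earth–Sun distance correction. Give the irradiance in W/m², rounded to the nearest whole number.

With φ = 14.0°, δ = 18.8°, H = 67.90°: sin φ sin δ = 0.0780, cos φ cos δ cos H = 0.3456, so cos θ_z = 0.4236.
Top-of-atmosphere irradiance = S₀ cos θ_z = 1360 × 0.4236 = 576.10 W/m².

576 W/m²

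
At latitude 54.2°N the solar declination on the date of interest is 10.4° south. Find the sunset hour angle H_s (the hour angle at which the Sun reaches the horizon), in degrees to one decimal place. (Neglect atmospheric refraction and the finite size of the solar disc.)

The sunset hour angle satisfies cos H_s = −tan φ tan δ = 0.2545, giving H_s = 75.26°.

75.3°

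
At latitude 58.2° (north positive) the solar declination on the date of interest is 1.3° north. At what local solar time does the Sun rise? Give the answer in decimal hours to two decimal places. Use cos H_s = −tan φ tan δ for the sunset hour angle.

−tan φ tan δ = −(1.6128)(0.0227) = -0.0366; H_s = arccos(-0.0366) = 92.10°.
Sunrise is at 12 − H_s/15 = 12 − 6.140 = 5.860 h local solar time.

5.86 h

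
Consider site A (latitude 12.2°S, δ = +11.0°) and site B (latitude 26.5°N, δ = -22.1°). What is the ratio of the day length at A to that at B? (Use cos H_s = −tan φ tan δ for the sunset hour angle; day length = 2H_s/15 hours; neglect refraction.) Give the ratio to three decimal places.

A: H_s = arccos(−tan -12.2° · tan 11.0°) = 87.59°, so 2H_s/15 = 11.6787 h.
B: H_s = arccos(−tan 26.5° · tan -22.1°) = 78.32°, so 2H_s/15 = 10.4427 h.
Ratio A/B = 11.6787 / 10.4427 = 1.1184.

1.118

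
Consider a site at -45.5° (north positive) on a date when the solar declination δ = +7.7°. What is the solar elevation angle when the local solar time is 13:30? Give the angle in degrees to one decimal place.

Hour angle H = 15° × (13.5 − 12) = 22.50°.
With φ = -45.5°, δ = 7.7°, H = 22.50°: sin φ sin δ = -0.0956, cos φ cos δ cos H = 0.6417, so cos θ_z = 0.5461.
θ_z = arccos(0.5461) = 56.90°, so the elevation is 90° − 56.90° = 33.10°.

33.1°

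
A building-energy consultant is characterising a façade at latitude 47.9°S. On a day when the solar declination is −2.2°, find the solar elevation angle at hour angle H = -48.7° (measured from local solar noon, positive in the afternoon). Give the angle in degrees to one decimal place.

28.1°

cos θ_z = sin φ sin δ + cos φ cos δ cos H = (-0.7420)(-0.0384) + (0.6704)(0.9993)(0.6600) = 0.4706.
θ_z = arccos(0.4706) = 61.93°, so the elevation is 90° − 61.93° = 28.07°.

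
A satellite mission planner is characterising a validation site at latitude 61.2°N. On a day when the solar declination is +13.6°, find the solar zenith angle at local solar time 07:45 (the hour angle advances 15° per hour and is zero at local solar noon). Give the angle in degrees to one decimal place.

Hour angle H = 15° × (7.75 − 12) = -63.75°.
cos θ_z = sin φ sin δ + cos φ cos δ cos H = (0.8763)(0.2351) + (0.4818)(0.9720)(0.4423) = 0.4132.
θ_z = arccos(0.4132) = 65.59°.

65.6°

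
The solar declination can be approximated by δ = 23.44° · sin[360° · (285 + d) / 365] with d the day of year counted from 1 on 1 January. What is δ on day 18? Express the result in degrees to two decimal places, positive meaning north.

-20.53°

360 × (285 + 18) / 365 = 298.849°; sin(298.849°) = -0.8759.
δ = 23.44 × -0.8759 = -20.531° ≈ -20.53°.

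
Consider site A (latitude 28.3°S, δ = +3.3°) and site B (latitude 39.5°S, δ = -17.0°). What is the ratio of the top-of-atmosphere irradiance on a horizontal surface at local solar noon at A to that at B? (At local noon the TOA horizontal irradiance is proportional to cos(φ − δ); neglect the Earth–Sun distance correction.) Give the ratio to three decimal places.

A: cos θ_z = cos(-28.3° − (3.3°)) = 0.8517.
B: cos θ_z = cos(-39.5° − (-17.0°)) = 0.9239.
Ratio A/B = 0.8517 / 0.9239 = 0.9219.

0.922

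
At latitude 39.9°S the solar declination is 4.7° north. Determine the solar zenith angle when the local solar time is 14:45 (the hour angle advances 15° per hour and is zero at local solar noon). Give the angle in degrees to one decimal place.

58.5°

Hour angle H = 15° × (14.75 − 12) = 41.25°.
With φ = -39.9°, δ = 4.7°, H = 41.25°: sin φ sin δ = -0.0526, cos φ cos δ cos H = 0.5748, so cos θ_z = 0.5222.
θ_z = arccos(0.5222) = 58.52°.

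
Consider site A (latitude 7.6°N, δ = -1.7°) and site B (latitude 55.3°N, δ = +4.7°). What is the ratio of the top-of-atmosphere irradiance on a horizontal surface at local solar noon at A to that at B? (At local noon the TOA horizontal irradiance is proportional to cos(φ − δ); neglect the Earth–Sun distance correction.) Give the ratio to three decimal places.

1.555

A: cos θ_z = cos(7.6° − (-1.7°)) = 0.9869.
B: cos θ_z = cos(55.3° − (4.7°)) = 0.6347.
Ratio A/B = 0.9869 / 0.6347 = 1.5549.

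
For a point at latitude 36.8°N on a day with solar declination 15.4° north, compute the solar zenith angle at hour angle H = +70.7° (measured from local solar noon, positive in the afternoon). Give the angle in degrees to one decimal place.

65.5°

cos θ_z = sin φ sin δ + cos φ cos δ cos H = (0.5990)(0.2656) + (0.8007)(0.9641)(0.3305) = 0.4142.
θ_z = arccos(0.4142) = 65.53°.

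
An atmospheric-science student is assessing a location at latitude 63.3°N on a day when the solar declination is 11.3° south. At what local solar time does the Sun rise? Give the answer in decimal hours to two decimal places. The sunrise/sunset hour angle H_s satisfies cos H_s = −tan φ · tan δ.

7.56 h

−tan φ tan δ = −(1.9883)(-0.1998) = 0.3973; H_s = arccos(0.3973) = 66.59°.
Sunrise is at 12 − H_s/15 = 12 − 4.439 = 7.561 h local solar time.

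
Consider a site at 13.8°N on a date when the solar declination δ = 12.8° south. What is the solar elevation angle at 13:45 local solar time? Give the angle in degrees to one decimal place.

52.8°

Hour angle H = 15° × (13.75 − 12) = 26.25°.
With φ = 13.8°, δ = -12.8°, H = 26.25°: sin φ sin δ = -0.0528, cos φ cos δ cos H = 0.8493, so cos θ_z = 0.7965.
θ_z = arccos(0.7965) = 37.20°, so the elevation is 90° − 37.20° = 52.80°.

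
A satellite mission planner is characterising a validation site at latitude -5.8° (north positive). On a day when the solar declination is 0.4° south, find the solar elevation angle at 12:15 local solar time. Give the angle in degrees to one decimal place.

Hour angle H = 15° × (12.25 − 12) = 3.75°.
cos θ_z = sin(-5.8°) sin(-0.4°) + cos(-5.8°) cos(-0.4°) cos(3.75°) = 0.0007 + 0.9927 = 0.9934.
θ_z = arccos(0.9934) = 6.59°, so the elevation is 90° − 6.59° = 83.41°.

83.4°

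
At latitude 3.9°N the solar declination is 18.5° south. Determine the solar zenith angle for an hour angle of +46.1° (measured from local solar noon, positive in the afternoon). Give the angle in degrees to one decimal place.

50.6°

cos θ_z = sin φ sin δ + cos φ cos δ cos H = (0.0680)(-0.3173) + (0.9977)(0.9483)(0.6934) = 0.6345.
θ_z = arccos(0.6345) = 50.62°.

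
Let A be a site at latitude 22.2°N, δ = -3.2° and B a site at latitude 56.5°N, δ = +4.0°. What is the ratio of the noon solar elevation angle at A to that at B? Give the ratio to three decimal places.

A: 90° − |22.2 − (-3.2)| = 64.60°.
B: 90° − |56.5 − (4.0)| = 37.50°.
Ratio A/B = 64.6000 / 37.5000 = 1.7227.

1.723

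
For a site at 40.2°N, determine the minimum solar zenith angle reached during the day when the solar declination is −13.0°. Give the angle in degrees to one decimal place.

At local solar noon the hour angle is zero, so the zenith angle is |φ − δ| = |40.2° − (-13.0°)| = 53.2°.

53.2°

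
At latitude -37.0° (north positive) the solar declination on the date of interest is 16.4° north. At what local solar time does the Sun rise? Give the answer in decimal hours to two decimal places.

cos H_s = −tan(-37.0°) · tan(16.4°) = 0.2218, so H_s = arccos(0.2218) = 77.19°.
Sunrise is at 12 − H_s/15 = 12 − 5.146 = 6.854 h local solar time.

6.85 h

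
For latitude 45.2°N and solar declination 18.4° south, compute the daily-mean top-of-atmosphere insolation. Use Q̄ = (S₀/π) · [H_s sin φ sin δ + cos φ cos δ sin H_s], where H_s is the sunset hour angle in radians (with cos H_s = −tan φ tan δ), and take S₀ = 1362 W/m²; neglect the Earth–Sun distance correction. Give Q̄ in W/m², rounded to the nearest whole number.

154 W/m²

The sunset hour angle satisfies cos H_s = −tan φ tan δ = 0.3350, giving H_s = 70.43°. In radians, H_s = 1.2292.
H_s sin φ sin δ = 1.2292 × 0.7096 × -0.3156 = -0.2753.
cos φ cos δ sin H_s = 0.7046 × 0.9489 × 0.9422 = 0.6300.
Q̄ = (1362/π) × (-0.2753 + 0.6300) = 433.54 × 0.3547 = 153.78 W/m².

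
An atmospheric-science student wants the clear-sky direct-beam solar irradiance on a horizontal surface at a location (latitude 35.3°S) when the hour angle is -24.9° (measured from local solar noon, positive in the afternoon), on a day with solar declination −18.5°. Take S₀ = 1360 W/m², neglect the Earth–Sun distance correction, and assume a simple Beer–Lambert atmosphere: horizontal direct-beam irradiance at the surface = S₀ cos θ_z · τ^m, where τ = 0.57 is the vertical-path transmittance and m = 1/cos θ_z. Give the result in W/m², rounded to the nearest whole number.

638 W/m²

cos θ_z = sin φ sin δ + cos φ cos δ cos H = (-0.5779)(-0.3173) + (0.8161)(0.9483)(0.9070) = 0.8853.
Air mass m = 1/cos θ_z = 1/0.8853 = 1.130; τ^m = 0.57^1.130 = 0.5298.
Surface direct beam = 1360 × 0.8853 × 0.5298 = 637.88 W/m².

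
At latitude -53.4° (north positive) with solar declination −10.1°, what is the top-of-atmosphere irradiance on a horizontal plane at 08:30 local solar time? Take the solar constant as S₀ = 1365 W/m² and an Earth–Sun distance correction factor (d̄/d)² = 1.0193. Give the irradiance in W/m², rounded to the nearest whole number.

Hour angle H = 15° × (8.5 − 12) = -52.50°.
cos θ_z = sin φ sin δ + cos φ cos δ cos H = (-0.8028)(-0.1754) + (0.5962)(0.9845)(0.6088) = 0.4982.
Top-of-atmosphere irradiance = S₀ (d̄/d)² cos θ_z = 1365 × 1.0193 × 0.4982 = 693.17 W/m².

693 W/m²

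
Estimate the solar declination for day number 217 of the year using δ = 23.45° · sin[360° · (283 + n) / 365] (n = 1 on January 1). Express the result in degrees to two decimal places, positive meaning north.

360 × (283 + 217) / 365 = 493.151°; sin(493.151°) = 0.7296.
δ = 23.45 × 0.7296 = 17.109° ≈ +17.11°.

+17.11°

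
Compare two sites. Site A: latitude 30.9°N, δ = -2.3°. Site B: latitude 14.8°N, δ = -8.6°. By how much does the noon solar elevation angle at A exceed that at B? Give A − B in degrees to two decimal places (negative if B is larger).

A: 90° − |30.9 − (-2.3)| = 56.80°.
B: 90° − |14.8 − (-8.6)| = 66.60°.
A − B = 56.80 − 66.60 = -9.80°.

-9.80°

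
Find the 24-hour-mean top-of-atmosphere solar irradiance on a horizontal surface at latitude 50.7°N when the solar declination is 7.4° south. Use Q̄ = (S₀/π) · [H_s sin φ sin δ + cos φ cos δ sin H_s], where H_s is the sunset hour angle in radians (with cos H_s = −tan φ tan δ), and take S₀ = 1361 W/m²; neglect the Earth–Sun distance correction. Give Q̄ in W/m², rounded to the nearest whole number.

208 W/m²

cos H_s = −tan(50.7°) · tan(-7.4°) = 0.1587, so H_s = arccos(0.1587) = 80.87°. In radians, H_s = 1.4114.
H_s sin φ sin δ = 1.4114 × 0.7738 × -0.1288 = -0.1407.
cos φ cos δ sin H_s = 0.6334 × 0.9917 × 0.9873 = 0.6202.
Q̄ = (1361/π) × (-0.1407 + 0.6202) = 433.22 × 0.4795 = 207.73 W/m².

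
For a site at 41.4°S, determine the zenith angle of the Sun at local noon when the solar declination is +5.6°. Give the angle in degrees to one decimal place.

47.0°

At local solar noon the hour angle is zero, so the zenith angle is |φ − δ| = |-41.4° − (5.6°)| = 47.0°.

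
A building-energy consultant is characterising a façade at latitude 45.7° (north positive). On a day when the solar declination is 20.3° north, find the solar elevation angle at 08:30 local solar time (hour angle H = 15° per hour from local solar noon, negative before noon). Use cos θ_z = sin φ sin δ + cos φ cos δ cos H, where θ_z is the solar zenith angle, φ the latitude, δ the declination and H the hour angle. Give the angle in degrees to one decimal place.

Hour angle H = 15° × (8.5 − 12) = -52.50°.
With φ = 45.7°, δ = 20.3°, H = -52.50°: sin φ sin δ = 0.2483, cos φ cos δ cos H = 0.3988, so cos θ_z = 0.6471.
θ_z = arccos(0.6471) = 49.68°, so the elevation is 90° − 49.68° = 40.32°.

40.3°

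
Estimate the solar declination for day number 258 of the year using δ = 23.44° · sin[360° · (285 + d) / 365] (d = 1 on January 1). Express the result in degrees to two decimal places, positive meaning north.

+1.81°

360 × (285 + 258) / 365 = 535.562°; sin(535.562°) = 0.0774.
δ = 23.44 × 0.0774 = 1.814° ≈ +1.81°.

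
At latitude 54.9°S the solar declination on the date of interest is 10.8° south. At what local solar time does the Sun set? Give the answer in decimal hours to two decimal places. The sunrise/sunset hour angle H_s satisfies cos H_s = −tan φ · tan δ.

−tan φ tan δ = −(-1.4229)(-0.1908) = -0.2715; H_s = arccos(-0.2715) = 105.75°.
Sunset is at 12 + H_s/15 = 12 + 7.050 = 19.050 h local solar time.

19.05 h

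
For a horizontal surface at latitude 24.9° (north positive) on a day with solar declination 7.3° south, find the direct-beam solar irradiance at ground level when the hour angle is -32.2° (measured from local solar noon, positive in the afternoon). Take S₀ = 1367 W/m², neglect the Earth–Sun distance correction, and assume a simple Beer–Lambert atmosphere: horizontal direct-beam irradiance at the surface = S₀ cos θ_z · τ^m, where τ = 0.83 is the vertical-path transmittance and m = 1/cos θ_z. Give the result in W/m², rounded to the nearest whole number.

With φ = 24.9°, δ = -7.3°, H = -32.20°: sin φ sin δ = -0.0535, cos φ cos δ cos H = 0.7613, so cos θ_z = 0.7078.
Air mass m = 1/cos θ_z = 1/0.7078 = 1.413; τ^m = 0.83^1.413 = 0.7685.
Surface direct beam = 1367 × 0.7078 × 0.7685 = 743.57 W/m².

744 W/m²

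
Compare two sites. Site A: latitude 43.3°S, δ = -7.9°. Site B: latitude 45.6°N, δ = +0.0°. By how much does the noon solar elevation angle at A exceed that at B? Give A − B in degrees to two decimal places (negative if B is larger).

A: 90° − |-43.3 − (-7.9)| = 54.60°.
B: 90° − |45.6 − (0.0)| = 44.40°.
A − B = 54.60 − 44.40 = 10.20°.

+10.20°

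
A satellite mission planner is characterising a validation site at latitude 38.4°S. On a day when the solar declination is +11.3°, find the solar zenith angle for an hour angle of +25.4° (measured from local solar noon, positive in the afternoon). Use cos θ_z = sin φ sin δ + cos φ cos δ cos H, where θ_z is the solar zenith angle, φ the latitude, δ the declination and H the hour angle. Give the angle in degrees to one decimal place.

55.1°

cos θ_z = sin(-38.4°) sin(11.3°) + cos(-38.4°) cos(11.3°) cos(25.40°) = -0.1217 + 0.6942 = 0.5725.
θ_z = arccos(0.5725) = 55.08°.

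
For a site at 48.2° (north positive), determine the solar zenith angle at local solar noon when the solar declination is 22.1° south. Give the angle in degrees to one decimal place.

At local solar noon the hour angle is zero, so the zenith angle is |φ − δ| = |48.2° − (-22.1°)| = 70.3°.

70.3°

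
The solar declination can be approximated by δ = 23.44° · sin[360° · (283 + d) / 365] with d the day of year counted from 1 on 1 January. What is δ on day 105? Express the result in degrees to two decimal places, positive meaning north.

+9.04°

360 × (283 + 105) / 365 = 382.685°; sin(382.685°) = 0.3857.
δ = 23.44 × 0.3857 = 9.041° ≈ +9.04°.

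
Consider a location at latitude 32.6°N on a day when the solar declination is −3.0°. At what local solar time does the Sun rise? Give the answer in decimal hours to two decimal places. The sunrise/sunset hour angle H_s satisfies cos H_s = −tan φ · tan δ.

6.13 h

The sunset hour angle satisfies cos H_s = −tan φ tan δ = 0.0335, giving H_s = 88.08°.
Sunrise is at 12 − H_s/15 = 12 − 5.872 = 6.128 h local solar time.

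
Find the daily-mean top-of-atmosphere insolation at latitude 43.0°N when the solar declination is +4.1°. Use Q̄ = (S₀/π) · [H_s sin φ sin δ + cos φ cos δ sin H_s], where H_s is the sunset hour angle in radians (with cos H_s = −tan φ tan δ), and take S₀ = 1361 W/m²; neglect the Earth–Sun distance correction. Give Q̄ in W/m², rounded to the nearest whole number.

350 W/m²

−tan φ tan δ = −(0.9325)(0.0717) = -0.0669; H_s = arccos(-0.0669) = 93.84°. In radians, H_s = 1.6378.
H_s sin φ sin δ = 1.6378 × 0.6820 × 0.0715 = 0.0799.
cos φ cos δ sin H_s = 0.7314 × 0.9974 × 0.9978 = 0.7279.
Q̄ = (1361/π) × (0.0799 + 0.7279) = 433.22 × 0.8078 = 349.96 W/m².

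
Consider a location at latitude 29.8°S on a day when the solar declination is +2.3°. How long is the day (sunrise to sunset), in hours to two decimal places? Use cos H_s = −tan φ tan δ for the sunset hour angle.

The sunset hour angle satisfies cos H_s = −tan φ tan δ = 0.0230, giving H_s = 88.68°.
Day length = 2 H_s / 15° h⁻¹ = 177.36° / 15 = 11.824 h.

11.82 hours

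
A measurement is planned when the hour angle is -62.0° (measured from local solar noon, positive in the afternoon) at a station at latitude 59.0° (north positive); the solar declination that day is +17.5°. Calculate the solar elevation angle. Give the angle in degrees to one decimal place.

29.2°

cos θ_z = sin(59.0°) sin(17.5°) + cos(59.0°) cos(17.5°) cos(-62.00°) = 0.2578 + 0.2306 = 0.4884.
θ_z = arccos(0.4884) = 60.76°, so the elevation is 90° − 60.76° = 29.24°.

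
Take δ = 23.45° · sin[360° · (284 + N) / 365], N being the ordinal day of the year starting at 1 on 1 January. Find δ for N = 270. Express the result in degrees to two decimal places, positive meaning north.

-2.62°

360 × (284 + 270) / 365 = 546.411°; sin(546.411°) = -0.1117.
δ = 23.45 × -0.1117 = -2.619° ≈ -2.62°.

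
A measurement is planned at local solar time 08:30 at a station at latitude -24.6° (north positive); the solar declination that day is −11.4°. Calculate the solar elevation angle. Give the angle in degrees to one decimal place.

Hour angle H = 15° × (8.5 − 12) = -52.50°.
With φ = -24.6°, δ = -11.4°, H = -52.50°: sin φ sin δ = 0.0823, cos φ cos δ cos H = 0.5426, so cos θ_z = 0.6249.
θ_z = arccos(0.6249) = 51.33°, so the elevation is 90° − 51.33° = 38.67°.

38.7°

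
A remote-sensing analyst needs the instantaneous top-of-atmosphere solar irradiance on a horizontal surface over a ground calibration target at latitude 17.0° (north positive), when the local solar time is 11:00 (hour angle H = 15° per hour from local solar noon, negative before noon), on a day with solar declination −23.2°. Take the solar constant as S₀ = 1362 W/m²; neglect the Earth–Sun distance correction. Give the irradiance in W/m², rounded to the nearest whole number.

999 W/m²

Hour angle H = 15° × (11 − 12) = -15.00°.
cos θ_z = sin(17.0°) sin(-23.2°) + cos(17.0°) cos(-23.2°) cos(-15.00°) = -0.1152 + 0.8490 = 0.7338.
Top-of-atmosphere irradiance = S₀ cos θ_z = 1362 × 0.7338 = 999.44 W/m².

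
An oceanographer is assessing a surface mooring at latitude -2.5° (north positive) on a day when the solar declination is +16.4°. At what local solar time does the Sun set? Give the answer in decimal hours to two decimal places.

cos H_s = −tan(-2.5°) · tan(16.4°) = 0.0129, so H_s = arccos(0.0129) = 89.26°.
Sunset is at 12 + H_s/15 = 12 + 5.951 = 17.951 h local solar time.

17.95 h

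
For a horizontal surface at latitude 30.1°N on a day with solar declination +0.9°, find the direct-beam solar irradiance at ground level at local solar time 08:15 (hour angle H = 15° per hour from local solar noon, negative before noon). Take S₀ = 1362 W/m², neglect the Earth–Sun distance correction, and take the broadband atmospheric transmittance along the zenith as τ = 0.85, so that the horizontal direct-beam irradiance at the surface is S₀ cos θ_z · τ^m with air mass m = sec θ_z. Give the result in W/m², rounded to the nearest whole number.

477 W/m²

Hour angle H = 15° × (8.25 − 12) = -56.25°.
cos θ_z = sin φ sin δ + cos φ cos δ cos H = (0.5015)(0.0157) + (0.8652)(0.9999)(0.5556) = 0.4885.
Air mass m = 1/cos θ_z = 1/0.4885 = 2.047; τ^m = 0.85^2.047 = 0.7170.
Surface direct beam = 1362 × 0.4885 × 0.7170 = 477.05 W/m².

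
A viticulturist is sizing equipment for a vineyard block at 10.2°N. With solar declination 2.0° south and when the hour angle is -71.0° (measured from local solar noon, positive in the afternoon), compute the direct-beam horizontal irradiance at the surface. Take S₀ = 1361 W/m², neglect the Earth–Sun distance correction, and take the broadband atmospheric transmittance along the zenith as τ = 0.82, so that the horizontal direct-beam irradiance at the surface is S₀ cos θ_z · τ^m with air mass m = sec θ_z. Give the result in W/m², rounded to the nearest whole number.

With φ = 10.2°, δ = -2.0°, H = -71.00°: sin φ sin δ = -0.0062, cos φ cos δ cos H = 0.3202, so cos θ_z = 0.3140.
Air mass m = 1/cos θ_z = 1/0.3140 = 3.185; τ^m = 0.82^3.185 = 0.5315.
Surface direct beam = 1361 × 0.3140 × 0.5315 = 227.14 W/m².

227 W/m²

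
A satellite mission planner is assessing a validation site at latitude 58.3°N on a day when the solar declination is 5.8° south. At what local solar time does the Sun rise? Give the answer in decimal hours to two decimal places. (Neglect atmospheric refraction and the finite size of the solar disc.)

6.63 h

cos H_s = −tan(58.3°) · tan(-5.8°) = 0.1645, so H_s = arccos(0.1645) = 80.53°.
Sunrise is at 12 − H_s/15 = 12 − 5.369 = 6.631 h local solar time.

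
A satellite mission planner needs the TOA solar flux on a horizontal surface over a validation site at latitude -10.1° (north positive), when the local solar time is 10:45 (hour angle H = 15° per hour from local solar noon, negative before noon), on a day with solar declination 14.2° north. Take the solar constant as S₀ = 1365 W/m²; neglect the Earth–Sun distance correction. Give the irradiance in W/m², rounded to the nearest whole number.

Hour angle H = 15° × (10.75 − 12) = -18.75°.
cos θ_z = sin φ sin δ + cos φ cos δ cos H = (-0.1754)(0.2453) + (0.9845)(0.9694)(0.9469) = 0.8607.
Top-of-atmosphere irradiance = S₀ cos θ_z = 1365 × 0.8607 = 1174.86 W/m².

1175 W/m²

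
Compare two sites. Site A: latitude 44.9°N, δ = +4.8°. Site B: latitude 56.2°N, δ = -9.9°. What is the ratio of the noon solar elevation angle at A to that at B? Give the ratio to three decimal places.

A: 90° − |44.9 − (4.8)| = 49.90°.
B: 90° − |56.2 − (-9.9)| = 23.90°.
Ratio A/B = 49.9000 / 23.9000 = 2.0879.

2.088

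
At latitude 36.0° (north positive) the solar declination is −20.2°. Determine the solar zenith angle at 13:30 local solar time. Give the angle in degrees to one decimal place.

Hour angle H = 15° × (13.5 − 12) = 22.50°.
cos θ_z = sin(36.0°) sin(-20.2°) + cos(36.0°) cos(-20.2°) cos(22.50°) = -0.2030 + 0.7015 = 0.4985.
θ_z = arccos(0.4985) = 60.10°.

60.1°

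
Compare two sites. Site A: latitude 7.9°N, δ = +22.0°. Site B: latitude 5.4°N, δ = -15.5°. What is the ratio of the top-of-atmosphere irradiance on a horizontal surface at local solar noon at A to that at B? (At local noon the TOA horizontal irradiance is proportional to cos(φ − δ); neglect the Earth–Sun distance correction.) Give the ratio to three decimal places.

A: cos θ_z = cos(7.9° − (22.0°)) = 0.9699.
B: cos θ_z = cos(5.4° − (-15.5°)) = 0.9342.
Ratio A/B = 0.9699 / 0.9342 = 1.0382.

1.038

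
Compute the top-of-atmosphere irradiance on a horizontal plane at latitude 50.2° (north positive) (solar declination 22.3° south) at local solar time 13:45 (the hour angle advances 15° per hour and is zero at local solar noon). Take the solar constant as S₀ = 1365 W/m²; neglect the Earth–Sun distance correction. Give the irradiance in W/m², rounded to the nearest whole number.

Hour angle H = 15° × (13.75 − 12) = 26.25°.
cos θ_z = sin(50.2°) sin(-22.3°) + cos(50.2°) cos(-22.3°) cos(26.25°) = -0.2915 + 0.5312 = 0.2397.
Top-of-atmosphere irradiance = S₀ cos θ_z = 1365 × 0.2397 = 327.19 W/m².

327 W/m²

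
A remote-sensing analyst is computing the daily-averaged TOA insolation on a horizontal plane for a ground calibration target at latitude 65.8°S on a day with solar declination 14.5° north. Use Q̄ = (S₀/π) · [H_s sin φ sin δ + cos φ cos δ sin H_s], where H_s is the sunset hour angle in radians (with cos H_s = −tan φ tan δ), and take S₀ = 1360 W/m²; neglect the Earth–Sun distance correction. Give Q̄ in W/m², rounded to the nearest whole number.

46 W/m²

cos H_s = −tan(-65.8°) · tan(14.5°) = 0.5755, so H_s = arccos(0.5755) = 54.87°. In radians, H_s = 0.9577.
H_s sin φ sin δ = 0.9577 × -0.9121 × 0.2504 = -0.2187.
cos φ cos δ sin H_s = 0.4099 × 0.9681 × 0.8179 = 0.3246.
Q̄ = (1360/π) × (-0.2187 + 0.3246) = 432.90 × 0.1059 = 45.84 W/m².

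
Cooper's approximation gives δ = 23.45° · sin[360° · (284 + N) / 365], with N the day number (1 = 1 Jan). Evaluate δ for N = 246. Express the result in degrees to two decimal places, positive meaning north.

360 × (284 + 246) / 365 = 522.740°; sin(522.740°) = 0.2967.
δ = 23.45 × 0.2967 = 6.958° ≈ +6.96°.

+6.96°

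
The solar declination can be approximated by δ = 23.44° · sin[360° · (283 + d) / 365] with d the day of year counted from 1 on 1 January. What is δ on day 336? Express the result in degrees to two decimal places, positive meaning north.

-22.10°

360 × (283 + 336) / 365 = 610.521°; sin(610.521°) = -0.9428.
δ = 23.44 × -0.9428 = -22.099° ≈ -22.10°.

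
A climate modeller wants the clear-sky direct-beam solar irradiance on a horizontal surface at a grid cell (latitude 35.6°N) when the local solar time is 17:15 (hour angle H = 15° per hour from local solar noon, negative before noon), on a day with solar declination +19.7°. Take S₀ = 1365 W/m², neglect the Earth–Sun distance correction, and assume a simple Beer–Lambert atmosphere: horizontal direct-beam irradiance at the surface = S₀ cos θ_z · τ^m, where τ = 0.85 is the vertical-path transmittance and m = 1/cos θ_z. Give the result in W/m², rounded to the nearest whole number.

Hour angle H = 15° × (17.25 − 12) = 78.75°.
cos θ_z = sin(35.6°) sin(19.7°) + cos(35.6°) cos(19.7°) cos(78.75°) = 0.1962 + 0.1493 = 0.3455.
Air mass m = 1/cos θ_z = 1/0.3455 = 2.894; τ^m = 0.85^2.894 = 0.6248.
Surface direct beam = 1365 × 0.3455 × 0.6248 = 294.66 W/m².

295 W/m²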